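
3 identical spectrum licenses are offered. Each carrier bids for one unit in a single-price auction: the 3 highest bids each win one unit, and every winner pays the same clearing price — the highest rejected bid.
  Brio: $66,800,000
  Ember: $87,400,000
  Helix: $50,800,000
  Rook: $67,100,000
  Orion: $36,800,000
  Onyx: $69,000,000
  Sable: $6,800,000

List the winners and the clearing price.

Ember, Onyx, Rook; each pays $66,800,000

Sorting: 87,400,000 (Ember), 69,000,000 (Onyx), 67,100,000 (Rook), 66,800,000 (Brio), 50,800,000 (Helix), …
Winners (3 units): Ember, Onyx, Rook.
First losing bid is Brio's $66,800,000, which sets the uniform price.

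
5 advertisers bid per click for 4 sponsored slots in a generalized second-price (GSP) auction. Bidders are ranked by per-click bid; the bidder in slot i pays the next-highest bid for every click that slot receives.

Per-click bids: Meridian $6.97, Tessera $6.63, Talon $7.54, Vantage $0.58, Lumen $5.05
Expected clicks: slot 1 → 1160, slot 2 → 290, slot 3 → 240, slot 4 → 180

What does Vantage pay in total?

Sorting advertisers: $7.54 (Talon) > $6.97 (Meridian) > $6.63 (Tessera) > $5.05 (Lumen) > $0.58 (Vantage)
Vantage ranks below slot 4 → no slot, pays nothing.

Vantage pays $0.00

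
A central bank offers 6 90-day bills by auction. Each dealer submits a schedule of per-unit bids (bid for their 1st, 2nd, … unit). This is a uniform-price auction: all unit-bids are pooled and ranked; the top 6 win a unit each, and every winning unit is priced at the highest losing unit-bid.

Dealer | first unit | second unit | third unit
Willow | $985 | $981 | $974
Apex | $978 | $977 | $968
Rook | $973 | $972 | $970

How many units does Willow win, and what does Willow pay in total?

Pooled unit-bids ranked (top 6): 985 (Willow-1), 981 (Willow-2), 978 (Apex-1), 977 (Apex-2), 974 (Willow-3), 973 (Rook-1)
The (k+1)-th unit-bid is $972.
Willow wins 3 unit(s) at $972 each.

Willow: 3 units, pays $2,916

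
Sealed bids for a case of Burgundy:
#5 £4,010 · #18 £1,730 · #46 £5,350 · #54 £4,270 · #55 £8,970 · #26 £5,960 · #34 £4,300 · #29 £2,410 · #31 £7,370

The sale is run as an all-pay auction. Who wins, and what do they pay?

#55 pays £8,970

Bids ranked: 8,970 (#55) > 7,370 (#31) > 5,960 (#26) > 5,350 (#46) > 4,300 (#34) > 4,270 (#54) > …
#55 wins with the top bid; all bids are sunk regardless.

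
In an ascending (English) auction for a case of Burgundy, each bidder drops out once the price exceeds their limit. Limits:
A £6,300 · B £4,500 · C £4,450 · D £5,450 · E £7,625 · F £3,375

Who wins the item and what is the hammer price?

Rule: the price rises until one bidder remains; the winner pays the price at which the last rival dropped out.
Sorting limits: 7,625 (E) > 6,300 (A) > 5,450 (D) > 4,500 (B) > 4,450 (C) > 3,375 (F)
Bidding ends when A exits at £6,300; E takes it.

E wins at £6,300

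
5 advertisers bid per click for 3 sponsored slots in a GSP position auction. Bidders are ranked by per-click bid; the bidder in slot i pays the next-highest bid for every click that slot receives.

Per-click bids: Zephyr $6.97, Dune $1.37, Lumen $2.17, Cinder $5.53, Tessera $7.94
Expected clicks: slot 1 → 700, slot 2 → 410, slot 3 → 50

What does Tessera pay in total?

Tessera pays $4879.00

Per-click bids in order: $7.94 (Tessera) > $6.97 (Zephyr) > $5.53 (Cinder) > $2.17 (Lumen) > …
Tessera holds slot 1 → pays next bid $6.97 × 700 clicks = $4879.00.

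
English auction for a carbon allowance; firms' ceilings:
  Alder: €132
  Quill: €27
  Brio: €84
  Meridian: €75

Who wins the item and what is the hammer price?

Alder wins at €84

Limits in order: 132 (Alder) > 84 (Brio) > 75 (Meridian) > 27 (Quill)
Bidding ends when Brio exits at €84; Alder takes it.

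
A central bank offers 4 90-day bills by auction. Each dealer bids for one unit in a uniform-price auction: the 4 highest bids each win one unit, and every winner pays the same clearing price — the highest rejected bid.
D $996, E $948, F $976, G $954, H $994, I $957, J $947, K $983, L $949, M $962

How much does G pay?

Sorting: 996 (D), 994 (H), 983 (K), 976 (F), 962 (M), 957 (I), …
Winners (4 units): D, H, K, F.
First losing bid is M's $962, which sets the uniform price.
G does not win → pays $0.

G pays $0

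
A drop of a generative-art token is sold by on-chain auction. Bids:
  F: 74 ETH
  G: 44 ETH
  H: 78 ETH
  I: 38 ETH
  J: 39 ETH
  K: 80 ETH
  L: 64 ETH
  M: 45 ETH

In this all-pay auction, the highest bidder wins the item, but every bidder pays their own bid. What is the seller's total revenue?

Total revenue: 462 ETH

Bids ranked: 80 (K) > 78 (H) > 74 (F) > 64 (L) > 45 (M) > 44 (G) > …
K wins with the top bid; all bids are sunk regardless.
Every bidder forfeits their bid regardless of winning.
Revenue = 74 + 44 + 78 + 38 + 39 + 80 + 64 + 45 = 462 ETH.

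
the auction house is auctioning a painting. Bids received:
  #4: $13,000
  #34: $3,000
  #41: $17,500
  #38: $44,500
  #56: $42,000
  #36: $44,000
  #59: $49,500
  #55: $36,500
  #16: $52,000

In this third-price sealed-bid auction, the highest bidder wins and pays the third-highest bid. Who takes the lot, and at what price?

#16 pays $44,500

Sorting bids: 52,000 (#16) > 49,500 (#59) > 44,500 (#38) > 44,000 (#36) > 42,000 (#56) > 36,500 (#55) > …
#16 is highest; pays the third-highest bid, $44,500.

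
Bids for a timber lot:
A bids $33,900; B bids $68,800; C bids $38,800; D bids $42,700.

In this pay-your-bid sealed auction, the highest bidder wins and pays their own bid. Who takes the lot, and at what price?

Sorting bids: 68,800 (B) > 42,700 (D) > 38,800 (C) > 33,900 (A)
First-price: B pays what they bid, $68,800.

B pays $68,800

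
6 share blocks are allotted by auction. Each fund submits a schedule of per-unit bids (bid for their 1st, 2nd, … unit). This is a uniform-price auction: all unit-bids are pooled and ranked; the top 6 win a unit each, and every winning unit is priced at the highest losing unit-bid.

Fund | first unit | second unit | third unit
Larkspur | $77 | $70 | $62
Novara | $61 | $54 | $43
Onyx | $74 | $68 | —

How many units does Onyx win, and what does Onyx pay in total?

Pooled unit-bids ranked (top 6): 77 (Larkspur-1), 74 (Onyx-1), 70 (Larkspur-2), 68 (Onyx-2), 62 (Larkspur-3), 61 (Novara-1)
Highest rejected unit-bid = $54.
Onyx wins 2 unit(s) at $54 each.

Onyx: 2 units, pays $108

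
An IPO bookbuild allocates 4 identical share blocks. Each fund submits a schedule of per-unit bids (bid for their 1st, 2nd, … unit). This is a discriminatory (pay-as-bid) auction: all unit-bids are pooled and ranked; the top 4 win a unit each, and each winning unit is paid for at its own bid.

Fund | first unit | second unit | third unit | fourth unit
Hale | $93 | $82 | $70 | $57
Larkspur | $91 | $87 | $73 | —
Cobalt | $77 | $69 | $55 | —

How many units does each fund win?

All unit-bids, highest first — top 4: 93 (Hale-1), 91 (Larkspur-1), 87 (Larkspur-2), 82 (Hale-2)
Next rejected bid: $77 (not a price — pay-as-bid).
Allocation: Hale 2, Larkspur 2.

Hale 2, Larkspur 2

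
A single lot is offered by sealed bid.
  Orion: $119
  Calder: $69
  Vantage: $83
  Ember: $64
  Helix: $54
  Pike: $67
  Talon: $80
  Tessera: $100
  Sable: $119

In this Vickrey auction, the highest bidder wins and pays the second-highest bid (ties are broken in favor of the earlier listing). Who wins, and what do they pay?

Bids in order: 119 (Orion) > 119 (Sable) > 100 (Tessera) > 83 (Vantage) > 80 (Talon) > 69 (Calder) > …
Orion and Sable tie at $119; tie-break gives it to Orion.
Orion is highest; pays the second-highest bid, $119.

Orion pays $119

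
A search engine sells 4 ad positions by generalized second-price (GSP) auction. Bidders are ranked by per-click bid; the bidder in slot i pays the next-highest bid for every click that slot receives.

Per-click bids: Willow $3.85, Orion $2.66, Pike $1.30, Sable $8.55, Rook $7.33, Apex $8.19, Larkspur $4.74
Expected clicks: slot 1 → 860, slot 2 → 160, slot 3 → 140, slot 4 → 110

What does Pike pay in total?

Per-click bids in order: $8.55 (Sable) > $8.19 (Apex) > $7.33 (Rook) > $4.74 (Larkspur) > $3.85 (Willow) > …
Pike ranks below slot 4 → no slot, pays nothing.

Pike pays $0.00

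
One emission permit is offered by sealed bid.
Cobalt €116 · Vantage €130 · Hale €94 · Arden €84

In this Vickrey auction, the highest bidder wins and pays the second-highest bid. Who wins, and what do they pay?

Vantage pays €116

Sorting bids: 130 (Vantage) > 116 (Cobalt) > 94 (Hale) > 84 (Arden)
Vantage is highest; pays the second-highest bid, €116.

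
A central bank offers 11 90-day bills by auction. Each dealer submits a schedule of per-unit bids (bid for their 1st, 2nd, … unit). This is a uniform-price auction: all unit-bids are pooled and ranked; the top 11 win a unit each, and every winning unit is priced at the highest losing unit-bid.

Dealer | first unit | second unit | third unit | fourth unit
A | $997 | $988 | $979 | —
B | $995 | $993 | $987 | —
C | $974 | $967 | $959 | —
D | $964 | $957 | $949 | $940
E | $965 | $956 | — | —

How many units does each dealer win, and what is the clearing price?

All unit-bids, highest first — top 11: 997 (A-1), 995 (B-1), 993 (B-2), 988 (A-2), 987 (B-3), 979 (A-3), 974 (C-1), 967 (C-2), 965 (E-1), 964 (D-1), 959 (C-3)
First bid not allocated: $957.
Allocation: A 3, B 3, C 3, D 1, E 1.

A 3, B 3, C 3, D 1, E 1; clearing price $957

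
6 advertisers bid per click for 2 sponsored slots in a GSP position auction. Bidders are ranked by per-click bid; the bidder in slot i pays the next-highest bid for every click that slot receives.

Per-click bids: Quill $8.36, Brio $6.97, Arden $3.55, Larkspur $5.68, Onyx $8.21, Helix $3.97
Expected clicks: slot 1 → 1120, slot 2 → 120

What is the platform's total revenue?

Total revenue: $10031.60

Sorting advertisers: $8.36 (Quill) > $8.21 (Onyx) > $6.97 (Brio) > …
Slot 1: Quill pays $8.21 × 1120 = $9195.20
Slot 2: Onyx pays $6.97 × 120 = $836.40
Total = $10031.60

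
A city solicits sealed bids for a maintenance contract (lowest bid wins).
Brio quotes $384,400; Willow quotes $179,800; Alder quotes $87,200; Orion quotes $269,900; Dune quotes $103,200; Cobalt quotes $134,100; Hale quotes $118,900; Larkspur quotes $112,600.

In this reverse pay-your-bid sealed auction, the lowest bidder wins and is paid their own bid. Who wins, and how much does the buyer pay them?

Alder is paid $87,200

Rule: the lowest bidder wins and is paid their own bid.
Sorting bids: 87,200 (Alder) < 103,200 (Dune) < 112,600 (Larkspur) < 118,900 (Hale) < 134,100 (Cobalt) < 179,800 (Willow) < …
Alder has the lowest bid and is paid exactly that: $87,200.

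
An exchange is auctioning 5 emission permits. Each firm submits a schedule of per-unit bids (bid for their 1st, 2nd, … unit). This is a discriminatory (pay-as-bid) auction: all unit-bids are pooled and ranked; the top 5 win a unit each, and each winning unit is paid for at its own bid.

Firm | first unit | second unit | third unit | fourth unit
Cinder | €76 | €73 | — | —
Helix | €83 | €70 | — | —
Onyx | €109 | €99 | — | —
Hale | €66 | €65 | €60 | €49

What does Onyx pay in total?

Pooled unit-bids ranked (top 5): 109 (Onyx-1), 99 (Onyx-2), 83 (Helix-1), 76 (Cinder-1), 73 (Cinder-2)
Next rejected bid: €70 (not a price — pay-as-bid).
Onyx's winning unit-bids: 109 + 99 = €208.

Onyx pays €208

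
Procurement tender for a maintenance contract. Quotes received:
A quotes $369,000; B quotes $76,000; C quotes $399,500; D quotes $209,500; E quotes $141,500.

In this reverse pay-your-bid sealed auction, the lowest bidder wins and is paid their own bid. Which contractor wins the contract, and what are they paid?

Rule: the lowest bidder wins and is paid their own bid.
Bids in order: 76,000 (B) < 141,500 (E) < 209,500 (D) < 369,000 (A) < 399,500 (C)
B is lowest → is paid own bid, $76,000.

B is paid $76,000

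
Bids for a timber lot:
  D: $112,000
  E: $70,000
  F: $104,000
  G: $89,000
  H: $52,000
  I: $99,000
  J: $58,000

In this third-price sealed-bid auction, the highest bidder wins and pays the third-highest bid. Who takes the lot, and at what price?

Rule: the highest bidder wins and pays the third-highest bid.
Bids ranked: 112,000 (D) > 104,000 (F) > 99,000 (I) > 89,000 (G) > 70,000 (E) > 58,000 (J) > …
D is highest; pays the third-highest bid, $99,000.

D pays $99,000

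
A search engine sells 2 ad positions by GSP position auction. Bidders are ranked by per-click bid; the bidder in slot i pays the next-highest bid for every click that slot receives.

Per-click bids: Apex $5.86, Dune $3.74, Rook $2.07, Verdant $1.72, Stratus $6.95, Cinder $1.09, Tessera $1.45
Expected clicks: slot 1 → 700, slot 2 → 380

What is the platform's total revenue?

Total revenue: $5523.20

Sorting advertisers: $6.95 (Stratus) > $5.86 (Apex) > $3.74 (Dune) > …
Slot 1: Stratus pays $5.86 × 700 = $4102.00
Slot 2: Apex pays $3.74 × 380 = $1421.20
Total = $5523.20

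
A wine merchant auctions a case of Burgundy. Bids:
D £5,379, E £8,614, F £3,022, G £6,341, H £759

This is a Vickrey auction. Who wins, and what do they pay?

Bids ranked: 8,614 (E) > 6,341 (G) > 5,379 (D) > 3,022 (F) > 759 (H)
E is highest; pays the second-highest bid, £6,341.

E pays £6,341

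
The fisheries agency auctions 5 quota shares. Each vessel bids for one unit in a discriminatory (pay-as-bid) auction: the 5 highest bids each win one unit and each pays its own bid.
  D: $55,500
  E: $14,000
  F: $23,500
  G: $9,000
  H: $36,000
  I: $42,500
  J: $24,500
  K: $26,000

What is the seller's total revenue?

Total revenue: $184,500

Ordering the bids: 55,500 (D), 42,500 (I), 36,000 (H), 26,000 (K), 24,500 (J), 23,500 (F), 14,000 (E), …
The 5 highest are D, I, H, K, J.
Total revenue = 55,500 + 42,500 + 36,000 + 26,000 + 24,500 = $184,500.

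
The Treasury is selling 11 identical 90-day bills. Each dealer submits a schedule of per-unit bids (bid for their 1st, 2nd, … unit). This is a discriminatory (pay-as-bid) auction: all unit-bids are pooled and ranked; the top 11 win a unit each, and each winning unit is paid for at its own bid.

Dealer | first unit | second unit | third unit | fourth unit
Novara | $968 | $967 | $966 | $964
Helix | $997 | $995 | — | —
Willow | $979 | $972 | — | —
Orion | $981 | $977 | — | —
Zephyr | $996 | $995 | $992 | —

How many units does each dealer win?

Helix 2, Novara 2, Orion 2, Willow 2, Zephyr 3

All unit-bids, highest first — top 11: 997 (Helix-1), 996 (Zephyr-1), 995 (Helix-2), 995 (Zephyr-2), 992 (Zephyr-3), 981 (Orion-1), 979 (Willow-1), 977 (Orion-2), 972 (Willow-2), 968 (Novara-1), 967 (Novara-2)
Next rejected bid: $966 (not a price — pay-as-bid).
Allocation: Helix 2, Novara 2, Orion 2, Willow 2, Zephyr 3.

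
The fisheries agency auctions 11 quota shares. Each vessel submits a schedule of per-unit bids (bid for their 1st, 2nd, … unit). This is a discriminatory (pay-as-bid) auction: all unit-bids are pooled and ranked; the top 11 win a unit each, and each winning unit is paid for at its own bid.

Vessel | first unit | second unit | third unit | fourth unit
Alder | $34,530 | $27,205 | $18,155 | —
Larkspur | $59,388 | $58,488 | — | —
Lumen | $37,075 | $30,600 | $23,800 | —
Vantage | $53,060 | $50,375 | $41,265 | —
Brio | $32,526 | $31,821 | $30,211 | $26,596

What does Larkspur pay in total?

Larkspur pays $117,876

Pooled unit-bids ranked (top 11): 59,388 (Larkspur-1), 58,488 (Larkspur-2), 53,060 (Vantage-1), 50,375 (Vantage-2), 41,265 (Vantage-3), 37,075 (Lumen-1), 34,530 (Alder-1), 32,526 (Brio-1), 31,821 (Brio-2), 30,600 (Lumen-2), 30,211 (Brio-3)
Next rejected bid: $27,205 (not a price — pay-as-bid).
Larkspur's winning unit-bids: 59,388 + 58,488 = $117,876.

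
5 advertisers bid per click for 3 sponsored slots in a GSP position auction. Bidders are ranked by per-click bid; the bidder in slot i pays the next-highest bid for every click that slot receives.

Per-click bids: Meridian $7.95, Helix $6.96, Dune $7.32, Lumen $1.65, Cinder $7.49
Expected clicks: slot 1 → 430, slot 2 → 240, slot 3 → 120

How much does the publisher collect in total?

Ranked by bid: $7.95 (Meridian) > $7.49 (Cinder) > $7.32 (Dune) > $6.96 (Helix) > …
Slot 1: Meridian pays $7.49 × 430 = $3220.70
Slot 2: Cinder pays $7.32 × 240 = $1756.80
Slot 3: Dune pays $6.96 × 120 = $835.20
Total = $5812.70

Total revenue: $5812.70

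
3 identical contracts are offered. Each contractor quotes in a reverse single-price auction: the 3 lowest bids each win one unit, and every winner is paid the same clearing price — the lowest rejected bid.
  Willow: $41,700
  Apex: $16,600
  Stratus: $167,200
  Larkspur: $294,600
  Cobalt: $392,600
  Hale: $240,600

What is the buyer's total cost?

Bids ranked low→high: 16,600 (Apex), 41,700 (Willow), 167,200 (Stratus), 240,600 (Hale), 294,600 (Larkspur), …
Winners (3 units): Apex, Willow, Stratus.
Clearing price = lowest rejected bid = $240,600.
Total cost = 3 × $240,600 = $721,800.

Total cost: $721,800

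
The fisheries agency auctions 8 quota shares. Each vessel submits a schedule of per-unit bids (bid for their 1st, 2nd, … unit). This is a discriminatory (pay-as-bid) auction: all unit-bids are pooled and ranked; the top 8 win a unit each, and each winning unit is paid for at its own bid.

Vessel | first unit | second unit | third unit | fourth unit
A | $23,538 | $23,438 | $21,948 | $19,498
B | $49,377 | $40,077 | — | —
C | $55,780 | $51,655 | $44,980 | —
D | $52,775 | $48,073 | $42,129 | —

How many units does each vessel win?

Pooled unit-bids ranked (top 8): 55,780 (C-1), 52,775 (D-1), 51,655 (C-2), 49,377 (B-1), 48,073 (D-2), 44,980 (C-3), 42,129 (D-3), 40,077 (B-2)
Next rejected bid: $23,538 (not a price — pay-as-bid).
Allocation: B 2, C 3, D 3.

B 2, C 3, D 3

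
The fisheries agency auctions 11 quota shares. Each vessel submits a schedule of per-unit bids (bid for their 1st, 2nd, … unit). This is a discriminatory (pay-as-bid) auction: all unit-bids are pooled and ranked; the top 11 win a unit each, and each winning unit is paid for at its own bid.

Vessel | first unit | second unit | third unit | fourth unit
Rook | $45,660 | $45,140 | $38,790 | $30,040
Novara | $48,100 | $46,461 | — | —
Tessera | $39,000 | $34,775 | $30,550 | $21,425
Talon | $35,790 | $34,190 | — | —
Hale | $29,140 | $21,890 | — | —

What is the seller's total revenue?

Merging the schedules and taking the best 11: 48,100 (Novara-1), 46,461 (Novara-2), 45,660 (Rook-1), 45,140 (Rook-2), 39,000 (Tessera-1), 38,790 (Rook-3), 35,790 (Talon-1), 34,775 (Tessera-2), 34,190 (Talon-2), 30,550 (Tessera-3), 30,040 (Rook-4)
Next rejected bid: $29,140 (not a price — pay-as-bid).
Each winning unit pays its own bid.
Revenue = 48,100 + 46,461 + 45,660 + 45,140 + 39,000 + 38,790 + 35,790 + 34,775 + 34,190 + 30,550 + 30,040 = $428,496.

Total revenue: $428,496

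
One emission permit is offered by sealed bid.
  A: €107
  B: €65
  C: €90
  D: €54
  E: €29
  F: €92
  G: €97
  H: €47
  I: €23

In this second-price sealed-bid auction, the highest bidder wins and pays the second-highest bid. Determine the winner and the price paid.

Second-price sealed-bid auction: the highest bidder wins and pays the second-highest bid.
Bids ranked: 107 (A) > 97 (G) > 92 (F) > 90 (C) > 65 (B) > 54 (D) > …
A wins with the highest bid; price is set by the runner-up at €97.

A pays €97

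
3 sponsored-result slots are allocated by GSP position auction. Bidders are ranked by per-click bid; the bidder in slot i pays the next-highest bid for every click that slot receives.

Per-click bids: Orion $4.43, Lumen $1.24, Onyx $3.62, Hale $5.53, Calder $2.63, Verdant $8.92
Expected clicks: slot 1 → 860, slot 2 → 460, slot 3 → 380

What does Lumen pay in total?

Ranked by bid: $8.92 (Verdant) > $5.53 (Hale) > $4.43 (Orion) > $3.62 (Onyx) > …
Lumen ranks below slot 3 → no slot, pays nothing.

Lumen pays $0.00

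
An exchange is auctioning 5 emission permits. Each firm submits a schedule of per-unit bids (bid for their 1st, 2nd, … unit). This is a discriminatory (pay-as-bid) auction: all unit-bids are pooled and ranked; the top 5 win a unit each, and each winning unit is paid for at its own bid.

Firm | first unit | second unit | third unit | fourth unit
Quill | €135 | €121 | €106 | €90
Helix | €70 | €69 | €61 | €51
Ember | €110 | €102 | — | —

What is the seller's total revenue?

Total revenue: €574

Merging the schedules and taking the best 5: 135 (Quill-1), 121 (Quill-2), 110 (Ember-1), 106 (Quill-3), 102 (Ember-2)
Next rejected bid: €90 (not a price — pay-as-bid).
Each winning unit pays its own bid.
Revenue = 135 + 121 + 110 + 106 + 102 = €574.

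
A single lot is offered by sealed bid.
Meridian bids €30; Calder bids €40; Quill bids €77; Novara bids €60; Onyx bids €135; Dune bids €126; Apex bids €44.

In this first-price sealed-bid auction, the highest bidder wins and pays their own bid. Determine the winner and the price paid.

Rule: the highest bidder wins and pays their own bid.
Bids in order: 135 (Onyx) > 126 (Dune) > 77 (Quill) > 60 (Novara) > 44 (Apex) > 40 (Calder) > …
Onyx has the highest bid and pays exactly that: €135.

Onyx pays €135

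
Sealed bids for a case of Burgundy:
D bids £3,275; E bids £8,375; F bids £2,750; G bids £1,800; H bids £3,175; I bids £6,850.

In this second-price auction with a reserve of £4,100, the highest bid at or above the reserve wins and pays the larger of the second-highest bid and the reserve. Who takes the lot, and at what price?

Rule: the highest bid at or above the reserve wins and pays the larger of the second-highest bid and the reserve.
Sorting bids: 8,375 (E) > 6,850 (I) > 3,275 (D) > 3,175 (H) > 2,750 (F) > 1,800 (G)
E has the top bid at or above the reserve (£8,375).
max(second-highest £6,850, reserve £4,100) = £6,850; the reserve does not bind.

E pays £6,850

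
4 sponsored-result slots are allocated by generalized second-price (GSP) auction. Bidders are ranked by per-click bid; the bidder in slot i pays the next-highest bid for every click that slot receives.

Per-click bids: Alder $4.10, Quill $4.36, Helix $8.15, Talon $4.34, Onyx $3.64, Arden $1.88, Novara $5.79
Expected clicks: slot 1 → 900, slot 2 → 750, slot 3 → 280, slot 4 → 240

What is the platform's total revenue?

Ranked by bid: $8.15 (Helix) > $5.79 (Novara) > $4.36 (Quill) > $4.34 (Talon) > $4.10 (Alder) > …
Slot 1: Helix pays $5.79 × 900 = $5211.00
Slot 2: Novara pays $4.36 × 750 = $3270.00
Slot 3: Quill pays $4.34 × 280 = $1215.20
Slot 4: Talon pays $4.10 × 240 = $984.00
Total = $10680.20

Total revenue: $10680.20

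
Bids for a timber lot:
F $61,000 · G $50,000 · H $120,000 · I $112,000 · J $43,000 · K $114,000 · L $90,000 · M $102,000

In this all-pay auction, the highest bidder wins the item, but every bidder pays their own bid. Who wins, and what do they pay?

Sorting bids: 120,000 (H) > 114,000 (K) > 112,000 (I) > 102,000 (M) > 90,000 (L) > 61,000 (F) > …
H wins with the top bid; all bids are sunk regardless.

H pays $120,000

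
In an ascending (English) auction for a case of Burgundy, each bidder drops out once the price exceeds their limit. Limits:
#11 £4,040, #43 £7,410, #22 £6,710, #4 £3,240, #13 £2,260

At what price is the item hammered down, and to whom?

Rule: the price rises until one bidder remains; the winner pays the price at which the last rival dropped out.
Sorting limits: 7,410 (#43) > 6,710 (#22) > 4,040 (#11) > 3,240 (#4) > 2,260 (#13)
Once the price passes £6,710, only #43 is left; the hammer falls at #22's limit of £6,710.

#43 wins at £6,710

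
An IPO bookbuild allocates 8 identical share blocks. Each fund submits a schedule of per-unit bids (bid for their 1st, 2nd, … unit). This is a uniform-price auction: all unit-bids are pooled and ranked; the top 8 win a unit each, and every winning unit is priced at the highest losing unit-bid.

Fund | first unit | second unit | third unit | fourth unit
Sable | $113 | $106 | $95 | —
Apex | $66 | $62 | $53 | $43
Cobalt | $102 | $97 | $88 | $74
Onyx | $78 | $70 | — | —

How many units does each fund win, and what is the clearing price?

All unit-bids, highest first — top 8: 113 (Sable-1), 106 (Sable-2), 102 (Cobalt-1), 97 (Cobalt-2), 95 (Sable-3), 88 (Cobalt-3), 78 (Onyx-1), 74 (Cobalt-4)
First bid not allocated: $70.
Allocation: Cobalt 4, Onyx 1, Sable 3.

Cobalt 4, Onyx 1, Sable 3; clearing price $70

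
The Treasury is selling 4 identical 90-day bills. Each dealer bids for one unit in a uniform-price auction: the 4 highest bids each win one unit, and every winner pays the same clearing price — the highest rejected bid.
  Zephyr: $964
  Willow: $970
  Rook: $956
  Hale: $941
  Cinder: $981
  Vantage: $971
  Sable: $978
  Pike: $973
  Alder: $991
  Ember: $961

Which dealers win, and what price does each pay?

Alder, Cinder, Sable, Pike; each pays $971

Ordering the bids: 991 (Alder), 981 (Cinder), 978 (Sable), 973 (Pike), 971 (Vantage), 970 (Willow), …
Top 4: Alder, Cinder, Sable, Pike.
Highest unsuccessful bid: $971 → clearing price.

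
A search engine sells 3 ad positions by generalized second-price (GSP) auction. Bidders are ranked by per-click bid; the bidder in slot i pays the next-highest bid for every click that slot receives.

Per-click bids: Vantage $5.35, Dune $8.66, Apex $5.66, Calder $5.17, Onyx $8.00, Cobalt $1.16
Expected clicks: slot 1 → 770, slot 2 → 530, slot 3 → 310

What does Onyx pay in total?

Onyx pays $2999.80

Per-click bids in order: $8.66 (Dune) > $8.00 (Onyx) > $5.66 (Apex) > $5.35 (Vantage) > …
Onyx holds slot 2 → pays next bid $5.66 × 530 clicks = $2999.80.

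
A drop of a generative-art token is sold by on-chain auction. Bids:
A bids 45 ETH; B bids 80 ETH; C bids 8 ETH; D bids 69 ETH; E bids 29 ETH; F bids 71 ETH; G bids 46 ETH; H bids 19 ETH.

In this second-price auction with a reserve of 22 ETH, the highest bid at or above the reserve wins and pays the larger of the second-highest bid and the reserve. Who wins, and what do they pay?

B pays 71 ETH

Second-price auction with a reserve of 22 ETH: the highest bid at or above the reserve wins and pays the larger of the second-highest bid and the reserve.
Bids ranked: 80 (B) > 71 (F) > 69 (D) > 46 (G) > 45 (A) > 29 (E) > …
B has the top bid at or above the reserve (80 ETH).
max(second-highest 71 ETH, reserve 22 ETH) = 71 ETH; the reserve does not bind.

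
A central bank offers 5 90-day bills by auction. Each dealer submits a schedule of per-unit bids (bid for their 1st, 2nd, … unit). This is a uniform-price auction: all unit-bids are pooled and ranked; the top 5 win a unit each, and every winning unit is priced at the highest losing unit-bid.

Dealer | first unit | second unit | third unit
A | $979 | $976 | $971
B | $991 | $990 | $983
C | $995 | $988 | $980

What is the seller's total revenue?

Merging the schedules and taking the best 5: 995 (C-1), 991 (B-1), 990 (B-2), 988 (C-2), 983 (B-3)
The (k+1)-th unit-bid is $980.
Allocation: B 3, C 2. Every unit priced at $980.
Revenue = 5 × 980 = $4,900.

Total revenue: $4,900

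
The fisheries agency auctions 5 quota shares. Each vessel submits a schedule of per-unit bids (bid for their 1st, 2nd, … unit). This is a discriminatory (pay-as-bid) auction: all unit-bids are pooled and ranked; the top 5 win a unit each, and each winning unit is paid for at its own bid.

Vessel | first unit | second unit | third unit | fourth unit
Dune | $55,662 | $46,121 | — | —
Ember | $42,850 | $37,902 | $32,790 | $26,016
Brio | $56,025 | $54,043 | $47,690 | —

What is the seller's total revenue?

Total revenue: $259,541

All unit-bids, highest first — top 5: 56,025 (Brio-1), 55,662 (Dune-1), 54,043 (Brio-2), 47,690 (Brio-3), 46,121 (Dune-2)
Next rejected bid: $42,850 (not a price — pay-as-bid).
Each winning unit pays its own bid.
Revenue = 56,025 + 55,662 + 54,043 + 47,690 + 46,121 = $259,541.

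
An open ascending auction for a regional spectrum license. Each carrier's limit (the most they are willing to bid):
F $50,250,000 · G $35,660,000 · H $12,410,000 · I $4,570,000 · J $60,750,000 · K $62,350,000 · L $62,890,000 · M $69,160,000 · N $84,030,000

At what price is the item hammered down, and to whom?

N wins at $69,160,000

Limits in order: 84,030,000 (N) > 69,160,000 (M) > 62,890,000 (L) > 62,350,000 (K) > 60,750,000 (J) > 50,250,000 (F) > …
M is the last rival to drop out, at $69,160,000; N remains and wins at that price.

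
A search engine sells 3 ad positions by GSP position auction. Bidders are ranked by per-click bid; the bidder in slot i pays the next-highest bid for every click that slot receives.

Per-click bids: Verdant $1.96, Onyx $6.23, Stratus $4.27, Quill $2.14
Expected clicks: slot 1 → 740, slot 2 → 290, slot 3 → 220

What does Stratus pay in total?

Per-click bids in order: $6.23 (Onyx) > $4.27 (Stratus) > $2.14 (Quill) > $1.96 (Verdant)
Stratus holds slot 2 → pays next bid $2.14 × 290 clicks = $620.60.

Stratus pays $620.60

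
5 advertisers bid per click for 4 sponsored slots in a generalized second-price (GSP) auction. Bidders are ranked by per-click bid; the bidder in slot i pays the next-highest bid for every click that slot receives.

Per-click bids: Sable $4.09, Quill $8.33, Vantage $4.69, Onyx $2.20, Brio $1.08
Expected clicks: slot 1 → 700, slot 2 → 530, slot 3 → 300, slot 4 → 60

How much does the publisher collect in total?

Total revenue: $6175.50

Per-click bids in order: $8.33 (Quill) > $4.69 (Vantage) > $4.09 (Sable) > $2.20 (Onyx) > $1.08 (Brio)
Slot 1: Quill pays $4.69 × 700 = $3283.00
Slot 2: Vantage pays $4.09 × 530 = $2167.70
Slot 3: Sable pays $2.20 × 300 = $660.00
Slot 4: Onyx pays $1.08 × 60 = $64.80
Total = $6175.50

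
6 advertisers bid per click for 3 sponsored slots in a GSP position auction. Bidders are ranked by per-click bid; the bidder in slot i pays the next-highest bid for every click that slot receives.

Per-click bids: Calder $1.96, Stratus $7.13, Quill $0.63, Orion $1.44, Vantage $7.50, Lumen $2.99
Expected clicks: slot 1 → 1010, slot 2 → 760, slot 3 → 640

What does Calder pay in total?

Calder pays $0.00

Ranked by bid: $7.50 (Vantage) > $7.13 (Stratus) > $2.99 (Lumen) > $1.96 (Calder) > …
Calder ranks below slot 3 → no slot, pays nothing.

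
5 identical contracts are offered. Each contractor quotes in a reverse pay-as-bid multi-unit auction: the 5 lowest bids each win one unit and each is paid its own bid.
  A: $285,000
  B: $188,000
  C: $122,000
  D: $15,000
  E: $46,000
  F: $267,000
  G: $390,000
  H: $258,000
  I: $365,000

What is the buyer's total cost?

Bids ranked low→high: 15,000 (D), 46,000 (E), 122,000 (C), 188,000 (B), 258,000 (H), 267,000 (F), 285,000 (A), …
Winners (5 units): D, E, C, B, H.
Total cost = 15,000 + 46,000 + 122,000 + 188,000 + 258,000 = $629,000.

Total cost: $629,000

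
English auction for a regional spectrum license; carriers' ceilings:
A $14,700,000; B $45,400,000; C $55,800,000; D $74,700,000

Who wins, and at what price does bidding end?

Rule: the price rises until one bidder remains; the winner pays the price at which the last rival dropped out.
Sorting limits: 74,700,000 (D) > 55,800,000 (C) > 45,400,000 (B) > 14,700,000 (A)
Once the price passes $55,800,000, only D is left; the hammer falls at C's limit of $55,800,000.

D wins at $55,800,000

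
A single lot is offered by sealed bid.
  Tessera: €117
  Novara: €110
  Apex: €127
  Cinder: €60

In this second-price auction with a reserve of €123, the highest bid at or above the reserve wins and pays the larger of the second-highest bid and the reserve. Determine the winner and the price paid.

Apex pays €123

Bids in order: 127 (Apex) > 117 (Tessera) > 110 (Novara) > 60 (Cinder)
Apex has the top bid at or above the reserve (€127).
max(second-highest €117, reserve €123) = €123.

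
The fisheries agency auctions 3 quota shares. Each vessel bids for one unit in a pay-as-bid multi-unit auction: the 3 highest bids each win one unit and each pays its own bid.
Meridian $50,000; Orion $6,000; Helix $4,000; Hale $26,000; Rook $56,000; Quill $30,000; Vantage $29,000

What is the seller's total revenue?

Total revenue: $136,000

Bids ranked high→low: 56,000 (Rook), 50,000 (Meridian), 30,000 (Quill), 29,000 (Vantage), 26,000 (Hale), …
Top 3: Rook, Meridian, Quill.
Total revenue = 56,000 + 50,000 + 30,000 = $136,000.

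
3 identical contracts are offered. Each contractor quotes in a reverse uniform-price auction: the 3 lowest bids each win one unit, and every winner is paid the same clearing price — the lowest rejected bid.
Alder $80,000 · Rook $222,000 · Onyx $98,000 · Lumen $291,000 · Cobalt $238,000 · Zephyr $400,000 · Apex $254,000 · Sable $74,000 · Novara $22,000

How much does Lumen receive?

Bids ranked low→high: 22,000 (Novara), 74,000 (Sable), 80,000 (Alder), 98,000 (Onyx), 222,000 (Rook), …
Winners (3 units): Novara, Sable, Alder.
Lowest unsuccessful bid: $98,000 → clearing price.
Lumen does not win → is paid $0.

Lumen is paid $0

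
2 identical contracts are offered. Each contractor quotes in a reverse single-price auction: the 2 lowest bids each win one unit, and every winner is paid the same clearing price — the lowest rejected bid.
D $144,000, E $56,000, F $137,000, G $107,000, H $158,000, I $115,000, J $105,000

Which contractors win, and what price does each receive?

E, J; each is paid $107,000

Bids ranked low→high: 56,000 (E), 105,000 (J), 107,000 (G), 115,000 (I), …
Winners (2 units): E, J.
Lowest unsuccessful bid: $107,000 → clearing price.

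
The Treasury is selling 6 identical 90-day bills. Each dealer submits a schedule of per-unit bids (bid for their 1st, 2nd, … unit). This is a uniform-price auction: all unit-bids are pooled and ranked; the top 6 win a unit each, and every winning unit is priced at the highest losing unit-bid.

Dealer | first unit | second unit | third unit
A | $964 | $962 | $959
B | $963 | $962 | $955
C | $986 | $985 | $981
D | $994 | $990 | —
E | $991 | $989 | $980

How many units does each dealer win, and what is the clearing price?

C 2, D 2, E 2; clearing price $981

Pooled unit-bids ranked (top 6): 994 (D-1), 991 (E-1), 990 (D-2), 989 (E-2), 986 (C-1), 985 (C-2)
Highest rejected unit-bid = $981.
Allocation: C 2, D 2, E 2.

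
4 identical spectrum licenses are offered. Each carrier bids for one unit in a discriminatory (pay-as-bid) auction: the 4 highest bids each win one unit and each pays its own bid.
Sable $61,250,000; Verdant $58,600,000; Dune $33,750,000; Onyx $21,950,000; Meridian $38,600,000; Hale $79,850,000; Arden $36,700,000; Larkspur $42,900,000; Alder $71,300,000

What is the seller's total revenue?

Ordering the bids: 79,850,000 (Hale), 71,300,000 (Alder), 61,250,000 (Sable), 58,600,000 (Verdant), 42,900,000 (Larkspur), 38,600,000 (Meridian), …
Winners (4 units): Hale, Alder, Sable, Verdant.
Total revenue = 79,850,000 + 71,300,000 + 61,250,000 + 58,600,000 = $271,000,000.

Total revenue: $271,000,000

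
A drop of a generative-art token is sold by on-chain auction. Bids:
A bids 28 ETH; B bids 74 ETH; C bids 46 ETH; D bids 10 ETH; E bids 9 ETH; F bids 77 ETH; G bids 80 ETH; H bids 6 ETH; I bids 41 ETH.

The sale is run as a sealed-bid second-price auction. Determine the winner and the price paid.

Bids in order: 80 (G) > 77 (F) > 74 (B) > 46 (C) > 41 (I) > 28 (A) > …
G is highest; pays the second-highest bid, 77 ETH.

G pays 77 ETH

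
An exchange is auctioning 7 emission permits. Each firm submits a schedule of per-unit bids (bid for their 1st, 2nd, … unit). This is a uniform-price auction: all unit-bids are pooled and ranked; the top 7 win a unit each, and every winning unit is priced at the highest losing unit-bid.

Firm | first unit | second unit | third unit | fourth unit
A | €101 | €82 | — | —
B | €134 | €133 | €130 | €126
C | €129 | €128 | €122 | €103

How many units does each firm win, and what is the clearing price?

B 4, C 3; clearing price €103

All unit-bids, highest first — top 7: 134 (B-1), 133 (B-2), 130 (B-3), 129 (C-1), 128 (C-2), 126 (B-4), 122 (C-3)
First bid not allocated: €103.
Allocation: B 4, C 3.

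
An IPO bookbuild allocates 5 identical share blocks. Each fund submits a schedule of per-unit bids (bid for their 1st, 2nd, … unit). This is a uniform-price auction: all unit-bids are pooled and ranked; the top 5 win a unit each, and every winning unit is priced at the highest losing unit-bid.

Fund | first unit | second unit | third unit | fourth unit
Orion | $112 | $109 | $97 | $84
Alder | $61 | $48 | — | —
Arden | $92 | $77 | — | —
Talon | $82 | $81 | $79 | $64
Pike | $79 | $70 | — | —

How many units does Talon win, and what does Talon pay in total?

Merging the schedules and taking the best 5: 112 (Orion-1), 109 (Orion-2), 97 (Orion-3), 92 (Arden-1), 84 (Orion-4)
First bid not allocated: $82.
Talon wins 0 unit(s) at $82 each.

Talon: 0 units, pays $0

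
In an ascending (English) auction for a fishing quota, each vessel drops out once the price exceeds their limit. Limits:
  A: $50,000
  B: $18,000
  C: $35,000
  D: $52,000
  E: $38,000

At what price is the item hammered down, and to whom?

D wins at $50,000

Sorting limits: 52,000 (D) > 50,000 (A) > 38,000 (E) > 35,000 (C) > 18,000 (B)
A is the last rival to drop out, at $50,000; D remains and wins at that price.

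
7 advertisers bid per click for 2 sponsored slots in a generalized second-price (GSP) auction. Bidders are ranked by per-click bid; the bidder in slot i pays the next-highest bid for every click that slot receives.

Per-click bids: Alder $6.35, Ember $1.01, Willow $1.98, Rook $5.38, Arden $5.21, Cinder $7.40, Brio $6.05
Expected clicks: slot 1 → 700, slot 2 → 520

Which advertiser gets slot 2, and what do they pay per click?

Alder; $6.05 per click

Per-click bids in order: $7.40 (Cinder) > $6.35 (Alder) > $6.05 (Brio) > …
Slot 2 goes to the second-ranked bidder, Alder, who pays the next bid down: $6.05/click.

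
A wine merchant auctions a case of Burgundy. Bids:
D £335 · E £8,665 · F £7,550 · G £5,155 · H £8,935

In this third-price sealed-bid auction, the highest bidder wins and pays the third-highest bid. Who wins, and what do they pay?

H pays £7,550

Bids ranked: 8,935 (H) > 8,665 (E) > 7,550 (F) > 5,155 (G) > 335 (D)
H is highest; pays the third-highest bid, £7,550.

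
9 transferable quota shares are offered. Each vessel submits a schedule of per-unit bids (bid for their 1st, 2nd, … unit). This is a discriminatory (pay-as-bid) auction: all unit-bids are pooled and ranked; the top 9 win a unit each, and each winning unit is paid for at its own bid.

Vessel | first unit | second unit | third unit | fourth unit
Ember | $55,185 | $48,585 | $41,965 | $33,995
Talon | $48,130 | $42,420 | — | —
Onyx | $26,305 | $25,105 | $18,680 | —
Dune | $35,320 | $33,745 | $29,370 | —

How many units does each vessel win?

Pooled unit-bids ranked (top 9): 55,185 (Ember-1), 48,585 (Ember-2), 48,130 (Talon-1), 42,420 (Talon-2), 41,965 (Ember-3), 35,320 (Dune-1), 33,995 (Ember-4), 33,745 (Dune-2), 29,370 (Dune-3)
Next rejected bid: $26,305 (not a price — pay-as-bid).
Allocation: Dune 3, Ember 4, Talon 2.

Dune 3, Ember 4, Talon 2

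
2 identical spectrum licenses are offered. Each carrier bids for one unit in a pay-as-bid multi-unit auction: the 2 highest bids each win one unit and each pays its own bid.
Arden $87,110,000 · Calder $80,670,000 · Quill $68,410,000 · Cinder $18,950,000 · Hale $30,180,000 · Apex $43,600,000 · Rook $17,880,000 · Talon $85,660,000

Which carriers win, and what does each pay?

Ordering the bids: 87,110,000 (Arden), 85,660,000 (Talon), 80,670,000 (Calder), 68,410,000 (Quill), …
Winners (2 units): Arden, Talon.
Each winner pays its own bid: Arden $87,110,000, Talon $85,660,000.

Arden $87,110,000, Talon $85,660,000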